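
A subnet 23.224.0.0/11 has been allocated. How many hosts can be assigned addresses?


Host bits = 32 - 11 = 21
Total addresses = 2^21 = 2097152
Usable = total - 2 (network and broadcast)
Usable hosts: 2097150


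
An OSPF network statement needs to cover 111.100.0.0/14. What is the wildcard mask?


Subnet mask: 255.252.0.0
Wildcard = 255.255.255.255 - subnet mask
255 - 255 = 0
255 - 252 = 3
255 - 0 = 255
255 - 0 = 255
Wildcard: 0.3.255.255


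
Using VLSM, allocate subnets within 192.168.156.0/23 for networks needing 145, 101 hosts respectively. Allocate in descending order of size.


145 hosts -> /24 (254 usable): 192.168.156.0/24
101 hosts -> /25 (126 usable): 192.168.157.0/25
Allocation: 192.168.156.0/24 (145 hosts, 254 usable); 192.168.157.0/25 (101 hosts, 126 usable)


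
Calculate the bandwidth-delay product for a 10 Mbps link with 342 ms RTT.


BDP = bandwidth * RTT
= 10 Mbps * 342 ms
= 10 * 1e6 * 342 / 1000 bits
= 3420000 bits
= 427500 bytes
= 417.4805 KB
BDP = 3420000 bits (427500 bytes)


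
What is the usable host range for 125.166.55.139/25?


Network: 125.166.55.128
Broadcast: 125.166.55.255
First usable = network + 1
Last usable = broadcast - 1
Range: 125.166.55.129 to 125.166.55.254


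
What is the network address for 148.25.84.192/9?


IP:   10010100.00011001.01010100.11000000
Mask: 11111111.10000000.00000000.00000000
AND operation:
Net:  10010100.00000000.00000000.00000000
Network: 148.0.0.0/9


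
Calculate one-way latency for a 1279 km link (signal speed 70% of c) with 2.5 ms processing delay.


Speed = 0.7 * 3e5 km/s = 210000 km/s
Propagation delay = 1279 / 210000 = 0.0061 s = 6.0905 ms
Processing delay = 2.5 ms
Total one-way latency = 8.5905 ms


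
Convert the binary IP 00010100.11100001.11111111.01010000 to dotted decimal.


00010100 = 20
11100001 = 225
11111111 = 255
01010000 = 80
IP: 20.225.255.80


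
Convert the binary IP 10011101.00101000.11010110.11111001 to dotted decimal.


10011101 = 157
00101000 = 40
11010110 = 214
11111001 = 249
IP: 157.40.214.249


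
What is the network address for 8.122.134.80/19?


IP:   00001000.01111010.10000110.01010000
Mask: 11111111.11111111.11100000.00000000
AND operation:
Net:  00001000.01111010.10000000.00000000
Network: 8.122.128.0/19


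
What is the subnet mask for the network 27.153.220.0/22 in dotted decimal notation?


/22 means 22 network bits, 10 host bits
Binary: 11111111111111111111110000000000
Mask: 255.255.252.0


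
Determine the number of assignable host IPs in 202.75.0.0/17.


Host bits = 32 - 17 = 15
Total addresses = 2^15 = 32768
Usable = total - 2 (network and broadcast)
Usable hosts: 32766


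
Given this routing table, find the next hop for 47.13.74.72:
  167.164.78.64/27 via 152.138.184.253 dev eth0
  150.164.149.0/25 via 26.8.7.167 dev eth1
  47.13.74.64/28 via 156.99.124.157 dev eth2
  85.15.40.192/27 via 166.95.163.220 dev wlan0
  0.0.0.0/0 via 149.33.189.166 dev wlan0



Longest prefix match for 47.13.74.72:
  /27 167.164.78.64: no
  /25 150.164.149.0: no
  /28 47.13.74.64: MATCH
  /27 85.15.40.192: no
  /0 0.0.0.0: MATCH
Selected: next-hop 156.99.124.157 via eth2 (matched /28)


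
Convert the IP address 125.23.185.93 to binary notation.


125 = 01111101
23 = 00010111
185 = 10111001
93 = 01011101
Binary: 01111101.00010111.10111001.01011101


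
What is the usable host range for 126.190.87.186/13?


Network: 126.184.0.0
Broadcast: 126.191.255.255
First usable = network + 1
Last usable = broadcast - 1
Range: 126.184.0.1 to 126.191.255.254


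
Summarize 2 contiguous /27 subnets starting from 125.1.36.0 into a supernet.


Original prefix: /27
Number of subnets: 2 = 2^1
New prefix = 27 - 1 = 26
Supernet: 125.1.36.0/26


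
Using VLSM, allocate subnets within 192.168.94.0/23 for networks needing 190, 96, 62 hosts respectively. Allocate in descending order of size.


190 hosts -> /24 (254 usable): 192.168.94.0/24
96 hosts -> /25 (126 usable): 192.168.95.0/25
62 hosts -> /26 (62 usable): 192.168.95.128/26
Allocation: 192.168.94.0/24 (190 hosts, 254 usable); 192.168.95.0/25 (96 hosts, 126 usable); 192.168.95.128/26 (62 hosts, 62 usable)


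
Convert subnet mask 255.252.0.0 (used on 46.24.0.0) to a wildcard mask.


Subnet mask: 255.252.0.0
Wildcard = 255.255.255.255 - subnet mask
255 - 255 = 0
255 - 252 = 3
255 - 0 = 255
255 - 0 = 255
Wildcard: 0.3.255.255


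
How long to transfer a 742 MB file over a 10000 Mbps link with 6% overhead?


Effective throughput = 10000 * (1 - 6/100) = 9400 Mbps
File size in Mb = 742 * 8 = 5936 Mb
Time = 5936 / 9400
Time = 0.6315 seconds


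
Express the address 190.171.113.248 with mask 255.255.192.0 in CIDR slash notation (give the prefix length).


Binary: 11111111.11111111.11000000.00000000
Count leading 1s
Prefix: /18


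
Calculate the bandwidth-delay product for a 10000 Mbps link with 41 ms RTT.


BDP = bandwidth * RTT
= 10000 Mbps * 41 ms
= 10000 * 1e6 * 41 / 1000 bits
= 410000000 bits
= 51250000 bytes
= 50048.8281 KB
BDP = 410000000 bits (51250000 bytes)


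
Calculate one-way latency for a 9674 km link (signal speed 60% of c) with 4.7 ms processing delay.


Speed = 0.6 * 3e5 km/s = 180000 km/s
Propagation delay = 9674 / 180000 = 0.0537 s = 53.7444 ms
Processing delay = 4.7 ms
Total one-way latency = 58.4444 ms


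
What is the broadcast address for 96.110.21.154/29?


Network: 96.110.21.152/29
Host bits = 3
Set all host bits to 1:
Broadcast: 96.110.21.159


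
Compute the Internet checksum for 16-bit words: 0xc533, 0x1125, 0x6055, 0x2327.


Sum all words (with carry folding):
+ 0xc533 = 0xc533
+ 0x1125 = 0xd658
+ 0x6055 = 0x36ae
+ 0x2327 = 0x59d5
One's complement: ~0x59d5
Checksum = 0xa62a


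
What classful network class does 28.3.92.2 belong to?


First octet: 28
Binary: 00011100
0xxxxxxx -> Class A (1-126)
Class A, default mask 255.0.0.0 (/8)


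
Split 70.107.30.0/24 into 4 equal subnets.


New prefix = 24 + 2 = 26
Each subnet has 64 addresses
  70.107.30.0/26
  70.107.30.64/26
  70.107.30.128/26
  70.107.30.192/26
Subnets: 70.107.30.0/26, 70.107.30.64/26, 70.107.30.128/26, 70.107.30.192/26


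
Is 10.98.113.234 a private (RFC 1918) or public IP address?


RFC 1918 private ranges:
  10.0.0.0/8 (10.0.0.0 - 10.255.255.255)
  172.16.0.0/12 (172.16.0.0 - 172.31.255.255)
  192.168.0.0/16 (192.168.0.0 - 192.168.255.255)
Private (in 10.0.0.0/8)


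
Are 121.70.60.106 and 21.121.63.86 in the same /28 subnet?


Mask: 255.255.255.240
121.70.60.106 AND mask = 121.70.60.96
21.121.63.86 AND mask = 21.121.63.80
No, different subnets (121.70.60.96 vs 21.121.63.80)


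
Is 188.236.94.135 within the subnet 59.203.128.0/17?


Subnet network: 59.203.128.0
Test IP AND mask: 188.236.0.0
No, 188.236.94.135 is not in 59.203.128.0/17


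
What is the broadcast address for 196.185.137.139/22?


Network: 196.185.136.0/22
Host bits = 10
Set all host bits to 1:
Broadcast: 196.185.139.255


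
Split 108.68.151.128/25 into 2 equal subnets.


New prefix = 25 + 1 = 26
Each subnet has 64 addresses
  108.68.151.128/26
  108.68.151.192/26
Subnets: 108.68.151.128/26, 108.68.151.192/26


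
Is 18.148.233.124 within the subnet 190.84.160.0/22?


Subnet network: 190.84.160.0
Test IP AND mask: 18.148.232.0
No, 18.148.233.124 is not in 190.84.160.0/22


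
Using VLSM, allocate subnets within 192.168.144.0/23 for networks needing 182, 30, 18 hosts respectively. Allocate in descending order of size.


182 hosts -> /24 (254 usable): 192.168.144.0/24
30 hosts -> /27 (30 usable): 192.168.145.0/27
18 hosts -> /27 (30 usable): 192.168.145.32/27
Allocation: 192.168.144.0/24 (182 hosts, 254 usable); 192.168.145.0/27 (30 hosts, 30 usable); 192.168.145.32/27 (18 hosts, 30 usable)


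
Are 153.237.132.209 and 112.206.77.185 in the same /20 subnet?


Mask: 255.255.240.0
153.237.132.209 AND mask = 153.237.128.0
112.206.77.185 AND mask = 112.206.64.0
No, different subnets (153.237.128.0 vs 112.206.64.0)


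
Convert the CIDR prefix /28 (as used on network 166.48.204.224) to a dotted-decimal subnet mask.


/28 means 28 network bits, 4 host bits
Binary: 11111111111111111111111111110000
Mask: 255.255.255.240


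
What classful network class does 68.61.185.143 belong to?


First octet: 68
Binary: 01000100
0xxxxxxx -> Class A (1-126)
Class A, default mask 255.0.0.0 (/8)


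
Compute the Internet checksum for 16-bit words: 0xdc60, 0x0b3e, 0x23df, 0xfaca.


Sum all words (with carry folding):
+ 0xdc60 = 0xdc60
+ 0x0b3e = 0xe79e
+ 0x23df = 0x0b7e
+ 0xfaca = 0x0649
One's complement: ~0x0649
Checksum = 0xf9b6


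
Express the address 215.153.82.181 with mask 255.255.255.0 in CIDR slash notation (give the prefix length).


Binary: 11111111.11111111.11111111.00000000
Count leading 1s
Prefix: /24


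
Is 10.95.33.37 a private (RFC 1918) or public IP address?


RFC 1918 private ranges:
  10.0.0.0/8 (10.0.0.0 - 10.255.255.255)
  172.16.0.0/12 (172.16.0.0 - 172.31.255.255)
  192.168.0.0/16 (192.168.0.0 - 192.168.255.255)
Private (in 10.0.0.0/8)


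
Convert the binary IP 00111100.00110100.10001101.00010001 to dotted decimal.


00111100 = 60
00110100 = 52
10001101 = 141
00010001 = 17
IP: 60.52.141.17


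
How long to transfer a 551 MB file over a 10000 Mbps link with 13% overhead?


Effective throughput = 10000 * (1 - 13/100) = 8700 Mbps
File size in Mb = 551 * 8 = 4408 Mb
Time = 4408 / 8700
Time = 0.5067 seconds


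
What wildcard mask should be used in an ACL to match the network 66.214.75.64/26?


Subnet mask: 255.255.255.192
Wildcard = 255.255.255.255 - subnet mask
255 - 255 = 0
255 - 255 = 0
255 - 255 = 0
255 - 192 = 63
Wildcard: 0.0.0.63


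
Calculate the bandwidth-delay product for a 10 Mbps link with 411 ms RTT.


BDP = bandwidth * RTT
= 10 Mbps * 411 ms
= 10 * 1e6 * 411 / 1000 bits
= 4110000 bits
= 513750 bytes
= 501.709 KB
BDP = 4110000 bits (513750 bytes)


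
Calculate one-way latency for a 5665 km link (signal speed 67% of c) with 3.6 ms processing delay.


Speed = 0.67 * 3e5 km/s = 201000 km/s
Propagation delay = 5665 / 201000 = 0.0282 s = 28.1841 ms
Processing delay = 3.6 ms
Total one-way latency = 31.7841 ms


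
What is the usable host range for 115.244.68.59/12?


Network: 115.240.0.0
Broadcast: 115.255.255.255
First usable = network + 1
Last usable = broadcast - 1
Range: 115.240.0.1 to 115.255.255.254


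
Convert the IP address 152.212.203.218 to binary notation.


152 = 10011000
212 = 11010100
203 = 11001011
218 = 11011010
Binary: 10011000.11010100.11001011.11011010


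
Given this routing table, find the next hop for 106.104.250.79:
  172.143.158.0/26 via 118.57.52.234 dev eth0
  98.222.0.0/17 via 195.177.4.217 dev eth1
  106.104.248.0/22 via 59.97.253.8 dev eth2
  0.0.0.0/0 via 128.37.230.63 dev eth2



Longest prefix match for 106.104.250.79:
  /26 172.143.158.0: no
  /17 98.222.0.0: no
  /22 106.104.248.0: MATCH
  /0 0.0.0.0: MATCH
Selected: next-hop 59.97.253.8 via eth2 (matched /22)


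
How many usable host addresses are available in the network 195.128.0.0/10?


Host bits = 32 - 10 = 22
Total addresses = 2^22 = 4194304
Usable = total - 2 (network and broadcast)
Usable hosts: 4194302


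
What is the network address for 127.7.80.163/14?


IP:   01111111.00000111.01010000.10100011
Mask: 11111111.11111100.00000000.00000000
AND operation:
Net:  01111111.00000100.00000000.00000000
Network: 127.4.0.0/14


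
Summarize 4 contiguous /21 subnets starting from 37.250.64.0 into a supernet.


Original prefix: /21
Number of subnets: 4 = 2^2
New prefix = 21 - 2 = 19
Supernet: 37.250.64.0/19


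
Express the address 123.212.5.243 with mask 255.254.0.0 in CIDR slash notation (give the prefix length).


Binary: 11111111.11111110.00000000.00000000
Count leading 1s
Prefix: /15


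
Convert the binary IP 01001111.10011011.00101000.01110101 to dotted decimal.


01001111 = 79
10011011 = 155
00101000 = 40
01110101 = 117
IP: 79.155.40.117


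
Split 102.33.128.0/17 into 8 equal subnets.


New prefix = 17 + 3 = 20
Each subnet has 4096 addresses
  102.33.128.0/20
  102.33.144.0/20
  102.33.160.0/20
  102.33.176.0/20
  102.33.192.0/20
  102.33.208.0/20
  102.33.224.0/20
  102.33.240.0/20
Subnets: 102.33.128.0/20, 102.33.144.0/20, 102.33.160.0/20, 102.33.176.0/20, 102.33.192.0/20, 102.33.208.0/20, 102.33.224.0/20, 102.33.240.0/20


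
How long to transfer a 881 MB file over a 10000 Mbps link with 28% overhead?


Effective throughput = 10000 * (1 - 28/100) = 7200 Mbps
File size in Mb = 881 * 8 = 7048 Mb
Time = 7048 / 7200
Time = 0.9789 seconds


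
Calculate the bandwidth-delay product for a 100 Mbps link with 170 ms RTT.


BDP = bandwidth * RTT
= 100 Mbps * 170 ms
= 100 * 1e6 * 170 / 1000 bits
= 17000000 bits
= 2125000 bytes
= 2075.1953 KB
BDP = 17000000 bits (2125000 bytes)


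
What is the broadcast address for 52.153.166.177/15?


Network: 52.152.0.0/15
Host bits = 17
Set all host bits to 1:
Broadcast: 52.153.255.255


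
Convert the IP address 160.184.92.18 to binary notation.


160 = 10100000
184 = 10111000
92 = 01011100
18 = 00010010
Binary: 10100000.10111000.01011100.00010010


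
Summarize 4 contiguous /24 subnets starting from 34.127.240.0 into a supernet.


Original prefix: /24
Number of subnets: 4 = 2^2
New prefix = 24 - 2 = 22
Supernet: 34.127.240.0/22


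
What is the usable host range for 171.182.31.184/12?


Network: 171.176.0.0
Broadcast: 171.191.255.255
First usable = network + 1
Last usable = broadcast - 1
Range: 171.176.0.1 to 171.191.255.254


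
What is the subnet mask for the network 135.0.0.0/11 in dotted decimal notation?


/11 means 11 network bits, 21 host bits
Binary: 11111111111000000000000000000000
Mask: 255.224.0.0


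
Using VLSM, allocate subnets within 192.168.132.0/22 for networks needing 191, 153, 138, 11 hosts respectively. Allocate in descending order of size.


191 hosts -> /24 (254 usable): 192.168.132.0/24
153 hosts -> /24 (254 usable): 192.168.133.0/24
138 hosts -> /24 (254 usable): 192.168.134.0/24
11 hosts -> /28 (14 usable): 192.168.135.0/28
Allocation: 192.168.132.0/24 (191 hosts, 254 usable); 192.168.133.0/24 (153 hosts, 254 usable); 192.168.134.0/24 (138 hosts, 254 usable); 192.168.135.0/28 (11 hosts, 14 usable)


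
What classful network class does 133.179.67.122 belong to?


First octet: 133
Binary: 10000101
10xxxxxx -> Class B (128-191)
Class B, default mask 255.255.0.0 (/16)


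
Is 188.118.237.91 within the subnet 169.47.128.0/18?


Subnet network: 169.47.128.0
Test IP AND mask: 188.118.192.0
No, 188.118.237.91 is not in 169.47.128.0/18


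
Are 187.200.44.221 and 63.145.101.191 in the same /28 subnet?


Mask: 255.255.255.240
187.200.44.221 AND mask = 187.200.44.208
63.145.101.191 AND mask = 63.145.101.176
No, different subnets (187.200.44.208 vs 63.145.101.176)


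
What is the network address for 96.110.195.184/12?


IP:   01100000.01101110.11000011.10111000
Mask: 11111111.11110000.00000000.00000000
AND operation:
Net:  01100000.01100000.00000000.00000000
Network: 96.96.0.0/12


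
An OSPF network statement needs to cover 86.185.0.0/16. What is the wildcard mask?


Subnet mask: 255.255.0.0
Wildcard = 255.255.255.255 - subnet mask
255 - 255 = 0
255 - 255 = 0
255 - 0 = 255
255 - 0 = 255
Wildcard: 0.0.255.255


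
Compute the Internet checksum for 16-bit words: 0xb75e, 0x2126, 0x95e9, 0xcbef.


Sum all words (with carry folding):
+ 0xb75e = 0xb75e
+ 0x2126 = 0xd884
+ 0x95e9 = 0x6e6e
+ 0xcbef = 0x3a5e
One's complement: ~0x3a5e
Checksum = 0xc5a1


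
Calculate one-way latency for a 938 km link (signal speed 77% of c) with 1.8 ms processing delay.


Speed = 0.77 * 3e5 km/s = 231000 km/s
Propagation delay = 938 / 231000 = 0.0041 s = 4.0606 ms
Processing delay = 1.8 ms
Total one-way latency = 5.8606 ms


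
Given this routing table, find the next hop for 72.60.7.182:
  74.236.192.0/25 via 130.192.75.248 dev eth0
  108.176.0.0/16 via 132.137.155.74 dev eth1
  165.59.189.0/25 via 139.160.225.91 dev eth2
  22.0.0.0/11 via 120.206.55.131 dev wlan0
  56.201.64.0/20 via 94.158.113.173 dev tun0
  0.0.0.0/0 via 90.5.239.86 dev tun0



Longest prefix match for 72.60.7.182:
  /25 74.236.192.0: no
  /16 108.176.0.0: no
  /25 165.59.189.0: no
  /11 22.0.0.0: no
  /20 56.201.64.0: no
  /0 0.0.0.0: MATCH
Selected: next-hop 90.5.239.86 via tun0 (matched /0)


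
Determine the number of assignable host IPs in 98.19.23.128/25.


Host bits = 32 - 25 = 7
Total addresses = 2^7 = 128
Usable = total - 2 (network and broadcast)
Usable hosts: 126


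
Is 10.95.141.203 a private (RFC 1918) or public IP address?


RFC 1918 private ranges:
  10.0.0.0/8 (10.0.0.0 - 10.255.255.255)
  172.16.0.0/12 (172.16.0.0 - 172.31.255.255)
  192.168.0.0/16 (192.168.0.0 - 192.168.255.255)
Private (in 10.0.0.0/8)


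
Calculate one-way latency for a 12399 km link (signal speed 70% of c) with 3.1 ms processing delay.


Speed = 0.7 * 3e5 km/s = 210000 km/s
Propagation delay = 12399 / 210000 = 0.059 s = 59.0429 ms
Processing delay = 3.1 ms
Total one-way latency = 62.1429 ms


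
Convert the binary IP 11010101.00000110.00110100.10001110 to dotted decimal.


11010101 = 213
00000110 = 6
00110100 = 52
10001110 = 142
IP: 213.6.52.142


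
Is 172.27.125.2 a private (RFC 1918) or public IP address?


RFC 1918 private ranges:
  10.0.0.0/8 (10.0.0.0 - 10.255.255.255)
  172.16.0.0/12 (172.16.0.0 - 172.31.255.255)
  192.168.0.0/16 (192.168.0.0 - 192.168.255.255)
Private (in 172.16.0.0/12)


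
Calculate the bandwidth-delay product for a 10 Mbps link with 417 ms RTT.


BDP = bandwidth * RTT
= 10 Mbps * 417 ms
= 10 * 1e6 * 417 / 1000 bits
= 4170000 bits
= 521250 bytes
= 509.0332 KB
BDP = 4170000 bits (521250 bytes)


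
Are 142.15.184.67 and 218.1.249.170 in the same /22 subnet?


Mask: 255.255.252.0
142.15.184.67 AND mask = 142.15.184.0
218.1.249.170 AND mask = 218.1.248.0
No, different subnets (142.15.184.0 vs 218.1.248.0)


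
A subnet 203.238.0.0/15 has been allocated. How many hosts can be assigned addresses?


Host bits = 32 - 15 = 17
Total addresses = 2^17 = 131072
Usable = total - 2 (network and broadcast)
Usable hosts: 131070


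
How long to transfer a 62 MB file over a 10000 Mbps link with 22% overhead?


Effective throughput = 10000 * (1 - 22/100) = 7800 Mbps
File size in Mb = 62 * 8 = 496 Mb
Time = 496 / 7800
Time = 0.0636 seconds


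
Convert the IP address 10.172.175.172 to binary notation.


10 = 00001010
172 = 10101100
175 = 10101111
172 = 10101100
Binary: 00001010.10101100.10101111.10101100


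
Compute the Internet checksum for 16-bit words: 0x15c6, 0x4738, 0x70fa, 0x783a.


Sum all words (with carry folding):
+ 0x15c6 = 0x15c6
+ 0x4738 = 0x5cfe
+ 0x70fa = 0xcdf8
+ 0x783a = 0x4633
One's complement: ~0x4633
Checksum = 0xb9cc


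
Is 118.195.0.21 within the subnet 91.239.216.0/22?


Subnet network: 91.239.216.0
Test IP AND mask: 118.195.0.0
No, 118.195.0.21 is not in 91.239.216.0/22


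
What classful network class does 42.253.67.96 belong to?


First octet: 42
Binary: 00101010
0xxxxxxx -> Class A (1-126)
Class A, default mask 255.0.0.0 (/8)


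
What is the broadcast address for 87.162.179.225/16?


Network: 87.162.0.0/16
Host bits = 16
Set all host bits to 1:
Broadcast: 87.162.255.255


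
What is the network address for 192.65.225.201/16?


IP:   11000000.01000001.11100001.11001001
Mask: 11111111.11111111.00000000.00000000
AND operation:
Net:  11000000.01000001.00000000.00000000
Network: 192.65.0.0/16


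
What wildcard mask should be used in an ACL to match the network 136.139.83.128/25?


Subnet mask: 255.255.255.128
Wildcard = 255.255.255.255 - subnet mask
255 - 255 = 0
255 - 255 = 0
255 - 255 = 0
255 - 128 = 127
Wildcard: 0.0.0.127


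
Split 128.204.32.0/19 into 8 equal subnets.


New prefix = 19 + 3 = 22
Each subnet has 1024 addresses
  128.204.32.0/22
  128.204.36.0/22
  128.204.40.0/22
  128.204.44.0/22
  128.204.48.0/22
  128.204.52.0/22
  128.204.56.0/22
  128.204.60.0/22
Subnets: 128.204.32.0/22, 128.204.36.0/22, 128.204.40.0/22, 128.204.44.0/22, 128.204.48.0/22, 128.204.52.0/22, 128.204.56.0/22, 128.204.60.0/22


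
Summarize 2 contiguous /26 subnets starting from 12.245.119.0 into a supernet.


Original prefix: /26
Number of subnets: 2 = 2^1
New prefix = 26 - 1 = 25
Supernet: 12.245.119.0/25


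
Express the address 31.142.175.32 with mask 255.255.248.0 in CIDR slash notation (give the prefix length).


Binary: 11111111.11111111.11111000.00000000
Count leading 1s
Prefix: /21


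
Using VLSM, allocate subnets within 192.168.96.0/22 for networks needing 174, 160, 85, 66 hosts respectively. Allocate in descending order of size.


174 hosts -> /24 (254 usable): 192.168.96.0/24
160 hosts -> /24 (254 usable): 192.168.97.0/24
85 hosts -> /25 (126 usable): 192.168.98.0/25
66 hosts -> /25 (126 usable): 192.168.98.128/25
Allocation: 192.168.96.0/24 (174 hosts, 254 usable); 192.168.97.0/24 (160 hosts, 254 usable); 192.168.98.0/25 (85 hosts, 126 usable); 192.168.98.128/25 (66 hosts, 126 usable)


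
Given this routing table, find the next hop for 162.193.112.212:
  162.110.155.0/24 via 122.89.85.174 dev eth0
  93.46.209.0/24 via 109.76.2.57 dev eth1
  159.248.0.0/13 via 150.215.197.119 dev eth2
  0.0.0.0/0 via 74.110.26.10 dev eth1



Longest prefix match for 162.193.112.212:
  /24 162.110.155.0: no
  /24 93.46.209.0: no
  /13 159.248.0.0: no
  /0 0.0.0.0: MATCH
Selected: next-hop 74.110.26.10 via eth1 (matched /0)


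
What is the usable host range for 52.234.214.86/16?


Network: 52.234.0.0
Broadcast: 52.234.255.255
First usable = network + 1
Last usable = broadcast - 1
Range: 52.234.0.1 to 52.234.255.254


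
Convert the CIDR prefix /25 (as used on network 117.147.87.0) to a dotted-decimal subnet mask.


/25 means 25 network bits, 7 host bits
Binary: 11111111111111111111111110000000
Mask: 255.255.255.128


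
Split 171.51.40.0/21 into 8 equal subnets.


New prefix = 21 + 3 = 24
Each subnet has 256 addresses
  171.51.40.0/24
  171.51.41.0/24
  171.51.42.0/24
  171.51.43.0/24
  171.51.44.0/24
  171.51.45.0/24
  171.51.46.0/24
  171.51.47.0/24
Subnets: 171.51.40.0/24, 171.51.41.0/24, 171.51.42.0/24, 171.51.43.0/24, 171.51.44.0/24, 171.51.45.0/24, 171.51.46.0/24, 171.51.47.0/24


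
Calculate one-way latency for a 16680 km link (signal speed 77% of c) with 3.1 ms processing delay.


Speed = 0.77 * 3e5 km/s = 231000 km/s
Propagation delay = 16680 / 231000 = 0.0722 s = 72.2078 ms
Processing delay = 3.1 ms
Total one-way latency = 75.3078 ms


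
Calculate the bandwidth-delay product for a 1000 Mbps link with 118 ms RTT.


BDP = bandwidth * RTT
= 1000 Mbps * 118 ms
= 1000 * 1e6 * 118 / 1000 bits
= 118000000 bits
= 14750000 bytes
= 14404.2969 KB
BDP = 118000000 bits (14750000 bytes)


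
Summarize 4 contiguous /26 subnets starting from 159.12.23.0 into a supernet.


Original prefix: /26
Number of subnets: 4 = 2^2
New prefix = 26 - 2 = 24
Supernet: 159.12.23.0/24


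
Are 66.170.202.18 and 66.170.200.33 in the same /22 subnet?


Mask: 255.255.252.0
66.170.202.18 AND mask = 66.170.200.0
66.170.200.33 AND mask = 66.170.200.0
Yes, same subnet (66.170.200.0)


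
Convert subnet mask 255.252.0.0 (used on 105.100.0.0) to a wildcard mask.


Subnet mask: 255.252.0.0
Wildcard = 255.255.255.255 - subnet mask
255 - 255 = 0
255 - 252 = 3
255 - 0 = 255
255 - 0 = 255
Wildcard: 0.3.255.255


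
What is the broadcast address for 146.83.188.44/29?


Network: 146.83.188.40/29
Host bits = 3
Set all host bits to 1:
Broadcast: 146.83.188.47


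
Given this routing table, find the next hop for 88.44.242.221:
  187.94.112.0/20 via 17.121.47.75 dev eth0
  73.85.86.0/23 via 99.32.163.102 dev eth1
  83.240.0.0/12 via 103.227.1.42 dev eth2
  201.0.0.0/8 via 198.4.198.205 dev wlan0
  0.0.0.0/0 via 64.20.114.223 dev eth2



Longest prefix match for 88.44.242.221:
  /20 187.94.112.0: no
  /23 73.85.86.0: no
  /12 83.240.0.0: no
  /8 201.0.0.0: no
  /0 0.0.0.0: MATCH
Selected: next-hop 64.20.114.223 via eth2 (matched /0)


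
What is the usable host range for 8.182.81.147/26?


Network: 8.182.81.128
Broadcast: 8.182.81.191
First usable = network + 1
Last usable = broadcast - 1
Range: 8.182.81.129 to 8.182.81.190


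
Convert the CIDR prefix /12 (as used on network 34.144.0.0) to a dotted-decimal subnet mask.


/12 means 12 network bits, 20 host bits
Binary: 11111111111100000000000000000000
Mask: 255.240.0.0


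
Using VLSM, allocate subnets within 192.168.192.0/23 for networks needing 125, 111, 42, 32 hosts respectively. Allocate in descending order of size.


125 hosts -> /25 (126 usable): 192.168.192.0/25
111 hosts -> /25 (126 usable): 192.168.192.128/25
42 hosts -> /26 (62 usable): 192.168.193.0/26
32 hosts -> /26 (62 usable): 192.168.193.64/26
Allocation: 192.168.192.0/25 (125 hosts, 126 usable); 192.168.192.128/25 (111 hosts, 126 usable); 192.168.193.0/26 (42 hosts, 62 usable); 192.168.193.64/26 (32 hosts, 62 usable)


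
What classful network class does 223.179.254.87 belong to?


First octet: 223
Binary: 11011111
110xxxxx -> Class C (192-223)
Class C, default mask 255.255.255.0 (/24)


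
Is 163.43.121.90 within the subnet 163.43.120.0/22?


Subnet network: 163.43.120.0
Test IP AND mask: 163.43.120.0
Yes, 163.43.121.90 is in 163.43.120.0/22


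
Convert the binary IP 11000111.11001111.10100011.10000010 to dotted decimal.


11000111 = 199
11001111 = 207
10100011 = 163
10000010 = 130
IP: 199.207.163.130


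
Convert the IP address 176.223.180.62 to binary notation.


176 = 10110000
223 = 11011111
180 = 10110100
62 = 00111110
Binary: 10110000.11011111.10110100.00111110


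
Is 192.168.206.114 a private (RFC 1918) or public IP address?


RFC 1918 private ranges:
  10.0.0.0/8 (10.0.0.0 - 10.255.255.255)
  172.16.0.0/12 (172.16.0.0 - 172.31.255.255)
  192.168.0.0/16 (192.168.0.0 - 192.168.255.255)
Private (in 192.168.0.0/16)


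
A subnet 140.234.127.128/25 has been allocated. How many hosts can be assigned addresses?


Host bits = 32 - 25 = 7
Total addresses = 2^7 = 128
Usable = total - 2 (network and broadcast)
Usable hosts: 126


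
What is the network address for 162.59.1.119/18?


IP:   10100010.00111011.00000001.01110111
Mask: 11111111.11111111.11000000.00000000
AND operation:
Net:  10100010.00111011.00000000.00000000
Network: 162.59.0.0/18


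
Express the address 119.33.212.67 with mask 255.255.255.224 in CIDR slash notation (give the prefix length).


Binary: 11111111.11111111.11111111.11100000
Count leading 1s
Prefix: /27


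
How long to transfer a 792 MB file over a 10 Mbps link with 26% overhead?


Effective throughput = 10 * (1 - 26/100) = 7.4 Mbps
File size in Mb = 792 * 8 = 6336 Mb
Time = 6336 / 7.4
Time = 856.2162 seconds


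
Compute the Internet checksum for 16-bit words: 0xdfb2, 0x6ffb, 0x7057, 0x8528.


Sum all words (with carry folding):
+ 0xdfb2 = 0xdfb2
+ 0x6ffb = 0x4fae
+ 0x7057 = 0xc005
+ 0x8528 = 0x452e
One's complement: ~0x452e
Checksum = 0xbad1


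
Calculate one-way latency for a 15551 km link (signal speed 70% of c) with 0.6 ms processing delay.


Speed = 0.7 * 3e5 km/s = 210000 km/s
Propagation delay = 15551 / 210000 = 0.0741 s = 74.0524 ms
Processing delay = 0.6 ms
Total one-way latency = 74.6524 ms


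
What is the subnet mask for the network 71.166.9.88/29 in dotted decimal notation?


/29 means 29 network bits, 3 host bits
Binary: 11111111111111111111111111111000
Mask: 255.255.255.248


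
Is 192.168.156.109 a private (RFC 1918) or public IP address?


RFC 1918 private ranges:
  10.0.0.0/8 (10.0.0.0 - 10.255.255.255)
  172.16.0.0/12 (172.16.0.0 - 172.31.255.255)
  192.168.0.0/16 (192.168.0.0 - 192.168.255.255)
Private (in 192.168.0.0/16)


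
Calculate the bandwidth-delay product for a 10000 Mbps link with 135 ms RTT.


BDP = bandwidth * RTT
= 10000 Mbps * 135 ms
= 10000 * 1e6 * 135 / 1000 bits
= 1350000000 bits
= 168750000 bytes
= 164794.9219 KB
BDP = 1350000000 bits (168750000 bytes)


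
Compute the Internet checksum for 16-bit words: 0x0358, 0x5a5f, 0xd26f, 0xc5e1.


Sum all words (with carry folding):
+ 0x0358 = 0x0358
+ 0x5a5f = 0x5db7
+ 0xd26f = 0x3027
+ 0xc5e1 = 0xf608
One's complement: ~0xf608
Checksum = 0x09f7


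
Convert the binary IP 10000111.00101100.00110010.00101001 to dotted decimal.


10000111 = 135
00101100 = 44
00110010 = 50
00101001 = 41
IP: 135.44.50.41


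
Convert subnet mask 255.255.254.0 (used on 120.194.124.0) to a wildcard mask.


Subnet mask: 255.255.254.0
Wildcard = 255.255.255.255 - subnet mask
255 - 255 = 0
255 - 255 = 0
255 - 254 = 1
255 - 0 = 255
Wildcard: 0.0.1.255


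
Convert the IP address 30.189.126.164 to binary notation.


30 = 00011110
189 = 10111101
126 = 01111110
164 = 10100100
Binary: 00011110.10111101.01111110.10100100


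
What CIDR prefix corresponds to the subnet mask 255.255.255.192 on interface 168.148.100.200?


Binary: 11111111.11111111.11111111.11000000
Count leading 1s
Prefix: /26


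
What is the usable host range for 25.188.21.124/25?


Network: 25.188.21.0
Broadcast: 25.188.21.127
First usable = network + 1
Last usable = broadcast - 1
Range: 25.188.21.1 to 25.188.21.126


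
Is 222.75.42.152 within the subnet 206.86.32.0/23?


Subnet network: 206.86.32.0
Test IP AND mask: 222.75.42.0
No, 222.75.42.152 is not in 206.86.32.0/23


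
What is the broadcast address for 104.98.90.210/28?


Network: 104.98.90.208/28
Host bits = 4
Set all host bits to 1:
Broadcast: 104.98.90.223


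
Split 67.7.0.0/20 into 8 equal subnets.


New prefix = 20 + 3 = 23
Each subnet has 512 addresses
  67.7.0.0/23
  67.7.2.0/23
  67.7.4.0/23
  67.7.6.0/23
  67.7.8.0/23
  67.7.10.0/23
  67.7.12.0/23
  67.7.14.0/23
Subnets: 67.7.0.0/23, 67.7.2.0/23, 67.7.4.0/23, 67.7.6.0/23, 67.7.8.0/23, 67.7.10.0/23, 67.7.12.0/23, 67.7.14.0/23


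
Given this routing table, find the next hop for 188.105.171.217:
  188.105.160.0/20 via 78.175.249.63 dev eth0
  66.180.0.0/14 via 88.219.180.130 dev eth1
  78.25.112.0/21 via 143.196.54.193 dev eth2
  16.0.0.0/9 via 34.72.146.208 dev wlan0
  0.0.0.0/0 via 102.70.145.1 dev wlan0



Longest prefix match for 188.105.171.217:
  /20 188.105.160.0: MATCH
  /14 66.180.0.0: no
  /21 78.25.112.0: no
  /9 16.0.0.0: no
  /0 0.0.0.0: MATCH
Selected: next-hop 78.175.249.63 via eth0 (matched /20)


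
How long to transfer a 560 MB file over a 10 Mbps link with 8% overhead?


Effective throughput = 10 * (1 - 8/100) = 9.2 Mbps
File size in Mb = 560 * 8 = 4480 Mb
Time = 4480 / 9.2
Time = 486.9565 seconds


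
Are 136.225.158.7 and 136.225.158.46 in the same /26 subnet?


Mask: 255.255.255.192
136.225.158.7 AND mask = 136.225.158.0
136.225.158.46 AND mask = 136.225.158.0
Yes, same subnet (136.225.158.0)


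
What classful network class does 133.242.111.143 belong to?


First octet: 133
Binary: 10000101
10xxxxxx -> Class B (128-191)
Class B, default mask 255.255.0.0 (/16)


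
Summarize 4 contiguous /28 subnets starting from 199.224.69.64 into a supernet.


Original prefix: /28
Number of subnets: 4 = 2^2
New prefix = 28 - 2 = 26
Supernet: 199.224.69.64/26


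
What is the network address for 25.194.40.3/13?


IP:   00011001.11000010.00101000.00000011
Mask: 11111111.11111000.00000000.00000000
AND operation:
Net:  00011001.11000000.00000000.00000000
Network: 25.192.0.0/13


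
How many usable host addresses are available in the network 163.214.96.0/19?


Host bits = 32 - 19 = 13
Total addresses = 2^13 = 8192
Usable = total - 2 (network and broadcast)
Usable hosts: 8190


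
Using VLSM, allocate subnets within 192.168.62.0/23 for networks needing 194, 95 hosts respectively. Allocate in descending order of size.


194 hosts -> /24 (254 usable): 192.168.62.0/24
95 hosts -> /25 (126 usable): 192.168.63.0/25
Allocation: 192.168.62.0/24 (194 hosts, 254 usable); 192.168.63.0/25 (95 hosts, 126 usable)


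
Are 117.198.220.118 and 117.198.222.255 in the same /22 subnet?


Mask: 255.255.252.0
117.198.220.118 AND mask = 117.198.220.0
117.198.222.255 AND mask = 117.198.220.0
Yes, same subnet (117.198.220.0)


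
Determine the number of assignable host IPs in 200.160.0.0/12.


Host bits = 32 - 12 = 20
Total addresses = 2^20 = 1048576
Usable = total - 2 (network and broadcast)
Usable hosts: 1048574


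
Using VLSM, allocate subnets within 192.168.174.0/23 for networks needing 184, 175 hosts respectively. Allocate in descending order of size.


184 hosts -> /24 (254 usable): 192.168.174.0/24
175 hosts -> /24 (254 usable): 192.168.175.0/24
Allocation: 192.168.174.0/24 (184 hosts, 254 usable); 192.168.175.0/24 (175 hosts, 254 usable)


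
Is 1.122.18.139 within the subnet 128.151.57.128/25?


Subnet network: 128.151.57.128
Test IP AND mask: 1.122.18.128
No, 1.122.18.139 is not in 128.151.57.128/25


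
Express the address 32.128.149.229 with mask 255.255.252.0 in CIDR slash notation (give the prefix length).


Binary: 11111111.11111111.11111100.00000000
Count leading 1s
Prefix: /22


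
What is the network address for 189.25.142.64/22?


IP:   10111101.00011001.10001110.01000000
Mask: 11111111.11111111.11111100.00000000
AND operation:
Net:  10111101.00011001.10001100.00000000
Network: 189.25.140.0/22


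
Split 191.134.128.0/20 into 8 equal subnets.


New prefix = 20 + 3 = 23
Each subnet has 512 addresses
  191.134.128.0/23
  191.134.130.0/23
  191.134.132.0/23
  191.134.134.0/23
  191.134.136.0/23
  191.134.138.0/23
  191.134.140.0/23
  191.134.142.0/23
Subnets: 191.134.128.0/23, 191.134.130.0/23, 191.134.132.0/23, 191.134.134.0/23, 191.134.136.0/23, 191.134.138.0/23, 191.134.140.0/23, 191.134.142.0/23


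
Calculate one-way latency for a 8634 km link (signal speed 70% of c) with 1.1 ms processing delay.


Speed = 0.7 * 3e5 km/s = 210000 km/s
Propagation delay = 8634 / 210000 = 0.0411 s = 41.1143 ms
Processing delay = 1.1 ms
Total one-way latency = 42.2143 ms


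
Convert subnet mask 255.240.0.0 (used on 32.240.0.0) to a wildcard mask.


Subnet mask: 255.240.0.0
Wildcard = 255.255.255.255 - subnet mask
255 - 255 = 0
255 - 240 = 15
255 - 0 = 255
255 - 0 = 255
Wildcard: 0.15.255.255


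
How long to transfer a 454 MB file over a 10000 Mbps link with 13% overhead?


Effective throughput = 10000 * (1 - 13/100) = 8700 Mbps
File size in Mb = 454 * 8 = 3632 Mb
Time = 3632 / 8700
Time = 0.4175 seconds


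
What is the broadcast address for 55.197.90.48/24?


Network: 55.197.90.0/24
Host bits = 8
Set all host bits to 1:
Broadcast: 55.197.90.255


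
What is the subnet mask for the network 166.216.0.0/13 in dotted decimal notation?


/13 means 13 network bits, 19 host bits
Binary: 11111111111110000000000000000000
Mask: 255.248.0.0


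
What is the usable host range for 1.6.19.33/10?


Network: 1.0.0.0
Broadcast: 1.63.255.255
First usable = network + 1
Last usable = broadcast - 1
Range: 1.0.0.1 to 1.63.255.254


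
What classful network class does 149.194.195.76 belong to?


First octet: 149
Binary: 10010101
10xxxxxx -> Class B (128-191)
Class B, default mask 255.255.0.0 (/16)


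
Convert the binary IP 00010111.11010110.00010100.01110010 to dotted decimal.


00010111 = 23
11010110 = 214
00010100 = 20
01110010 = 114
IP: 23.214.20.114


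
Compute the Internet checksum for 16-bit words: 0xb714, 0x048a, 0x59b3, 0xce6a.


Sum all words (with carry folding):
+ 0xb714 = 0xb714
+ 0x048a = 0xbb9e
+ 0x59b3 = 0x1552
+ 0xce6a = 0xe3bc
One's complement: ~0xe3bc
Checksum = 0x1c43


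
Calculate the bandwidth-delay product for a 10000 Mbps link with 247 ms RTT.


BDP = bandwidth * RTT
= 10000 Mbps * 247 ms
= 10000 * 1e6 * 247 / 1000 bits
= 2470000000 bits
= 308750000 bytes
= 301513.6719 KB
BDP = 2470000000 bits (308750000 bytes)


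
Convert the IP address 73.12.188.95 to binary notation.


73 = 01001001
12 = 00001100
188 = 10111100
95 = 01011111
Binary: 01001001.00001100.10111100.01011111


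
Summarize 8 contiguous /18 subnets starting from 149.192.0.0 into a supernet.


Original prefix: /18
Number of subnets: 8 = 2^3
New prefix = 18 - 3 = 15
Supernet: 149.192.0.0/15


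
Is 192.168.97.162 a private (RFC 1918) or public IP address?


RFC 1918 private ranges:
  10.0.0.0/8 (10.0.0.0 - 10.255.255.255)
  172.16.0.0/12 (172.16.0.0 - 172.31.255.255)
  192.168.0.0/16 (192.168.0.0 - 192.168.255.255)
Private (in 192.168.0.0/16)


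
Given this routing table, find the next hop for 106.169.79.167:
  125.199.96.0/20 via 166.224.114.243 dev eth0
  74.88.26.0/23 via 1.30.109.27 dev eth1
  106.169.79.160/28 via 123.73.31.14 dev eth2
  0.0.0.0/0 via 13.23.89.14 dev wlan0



Longest prefix match for 106.169.79.167:
  /20 125.199.96.0: no
  /23 74.88.26.0: no
  /28 106.169.79.160: MATCH
  /0 0.0.0.0: MATCH
Selected: next-hop 123.73.31.14 via eth2 (matched /28)


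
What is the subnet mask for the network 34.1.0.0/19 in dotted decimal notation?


/19 means 19 network bits, 13 host bits
Binary: 11111111111111111110000000000000
Mask: 255.255.224.0


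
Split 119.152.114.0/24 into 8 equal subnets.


New prefix = 24 + 3 = 27
Each subnet has 32 addresses
  119.152.114.0/27
  119.152.114.32/27
  119.152.114.64/27
  119.152.114.96/27
  119.152.114.128/27
  119.152.114.160/27
  119.152.114.192/27
  119.152.114.224/27
Subnets: 119.152.114.0/27, 119.152.114.32/27, 119.152.114.64/27, 119.152.114.96/27, 119.152.114.128/27, 119.152.114.160/27, 119.152.114.192/27, 119.152.114.224/27


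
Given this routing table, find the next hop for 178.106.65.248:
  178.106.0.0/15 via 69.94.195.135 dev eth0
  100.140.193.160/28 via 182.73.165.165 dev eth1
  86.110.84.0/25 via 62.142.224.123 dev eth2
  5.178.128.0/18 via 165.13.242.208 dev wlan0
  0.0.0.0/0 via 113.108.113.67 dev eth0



Longest prefix match for 178.106.65.248:
  /15 178.106.0.0: MATCH
  /28 100.140.193.160: no
  /25 86.110.84.0: no
  /18 5.178.128.0: no
  /0 0.0.0.0: MATCH
Selected: next-hop 69.94.195.135 via eth0 (matched /15)


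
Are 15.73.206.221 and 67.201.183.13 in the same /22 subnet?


Mask: 255.255.252.0
15.73.206.221 AND mask = 15.73.204.0
67.201.183.13 AND mask = 67.201.180.0
No, different subnets (15.73.204.0 vs 67.201.180.0)


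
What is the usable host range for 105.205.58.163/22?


Network: 105.205.56.0
Broadcast: 105.205.59.255
First usable = network + 1
Last usable = broadcast - 1
Range: 105.205.56.1 to 105.205.59.254


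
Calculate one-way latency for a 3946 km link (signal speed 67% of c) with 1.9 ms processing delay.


Speed = 0.67 * 3e5 km/s = 201000 km/s
Propagation delay = 3946 / 201000 = 0.0196 s = 19.6318 ms
Processing delay = 1.9 ms
Total one-way latency = 21.5318 ms


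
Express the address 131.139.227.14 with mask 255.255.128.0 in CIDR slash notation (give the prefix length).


Binary: 11111111.11111111.10000000.00000000
Count leading 1s
Prefix: /17


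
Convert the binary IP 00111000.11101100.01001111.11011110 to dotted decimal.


00111000 = 56
11101100 = 236
01001111 = 79
11011110 = 222
IP: 56.236.79.222


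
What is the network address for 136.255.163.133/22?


IP:   10001000.11111111.10100011.10000101
Mask: 11111111.11111111.11111100.00000000
AND operation:
Net:  10001000.11111111.10100000.00000000
Network: 136.255.160.0/22


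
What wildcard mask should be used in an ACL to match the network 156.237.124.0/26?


Subnet mask: 255.255.255.192
Wildcard = 255.255.255.255 - subnet mask
255 - 255 = 0
255 - 255 = 0
255 - 255 = 0
255 - 192 = 63
Wildcard: 0.0.0.63


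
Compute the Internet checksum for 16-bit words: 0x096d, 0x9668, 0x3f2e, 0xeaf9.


Sum all words (with carry folding):
+ 0x096d = 0x096d
+ 0x9668 = 0x9fd5
+ 0x3f2e = 0xdf03
+ 0xeaf9 = 0xc9fd
One's complement: ~0xc9fd
Checksum = 0x3602
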